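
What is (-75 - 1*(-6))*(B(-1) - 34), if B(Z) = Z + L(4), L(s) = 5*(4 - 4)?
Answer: 2415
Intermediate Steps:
L(s) = 0 (L(s) = 5*0 = 0)
B(Z) = Z (B(Z) = Z + 0 = Z)
(-75 - 1*(-6))*(B(-1) - 34) = (-75 - 1*(-6))*(-1 - 34) = (-75 + 6)*(-35) = -69*(-35) = 2415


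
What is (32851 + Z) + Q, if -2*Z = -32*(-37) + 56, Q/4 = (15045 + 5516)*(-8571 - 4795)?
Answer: -1099241073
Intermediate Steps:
Q = -1099273304 (Q = 4*((15045 + 5516)*(-8571 - 4795)) = 4*(20561*(-13366)) = 4*(-274818326) = -1099273304)
Z = -620 (Z = -(-32*(-37) + 56)/2 = -(1184 + 56)/2 = -1/2*1240 = -620)
(32851 + Z) + Q = (32851 - 620) - 1099273304 = 32231 - 1099273304 = -1099241073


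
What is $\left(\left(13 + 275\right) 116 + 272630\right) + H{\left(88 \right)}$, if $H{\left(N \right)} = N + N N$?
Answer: $313870$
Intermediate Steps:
$H{\left(N \right)} = N + N^{2}$
$\left(\left(13 + 275\right) 116 + 272630\right) + H{\left(88 \right)} = \left(\left(13 + 275\right) 116 + 272630\right) + 88 \left(1 + 88\right) = \left(288 \cdot 116 + 272630\right) + 88 \cdot 89 = \left(33408 + 272630\right) + 7832 = 306038 + 7832 = 313870$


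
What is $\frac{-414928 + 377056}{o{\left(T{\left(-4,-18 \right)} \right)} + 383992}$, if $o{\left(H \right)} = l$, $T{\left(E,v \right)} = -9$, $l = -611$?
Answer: $- \frac{37872}{383381} \approx -0.098784$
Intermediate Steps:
$o{\left(H \right)} = -611$
$\frac{-414928 + 377056}{o{\left(T{\left(-4,-18 \right)} \right)} + 383992} = \frac{-414928 + 377056}{-611 + 383992} = - \frac{37872}{383381}$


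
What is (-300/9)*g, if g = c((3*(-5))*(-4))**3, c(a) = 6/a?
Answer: -1/30 ≈ -0.033333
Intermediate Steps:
g = 1/1000 (g = (6/(((3*(-5))*(-4))))**3 = (6/((-15*(-4))))**3 = (6/60)**3 = (6*(1/60))**3 = (1/10)**3 = 1/1000 ≈ 0.0010000)
(-300/9)*g = -300/9*(1/1000) = -300*1/9*(1/1000) = -100/3*1/1000 = -1/30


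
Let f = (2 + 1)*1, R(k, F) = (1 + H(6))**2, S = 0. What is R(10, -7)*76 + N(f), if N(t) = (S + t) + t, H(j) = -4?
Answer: 690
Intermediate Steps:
R(k, F) = 9 (R(k, F) = (1 - 4)**2 = (-3)**2 = 9)
f = 3 (f = 3*1 = 3)
N(t) = 2*t (N(t) = (0 + t) + t = t + t = 2*t)
R(10, -7)*76 + N(f) = 9*76 + 2*3 = 684 + 6 = 690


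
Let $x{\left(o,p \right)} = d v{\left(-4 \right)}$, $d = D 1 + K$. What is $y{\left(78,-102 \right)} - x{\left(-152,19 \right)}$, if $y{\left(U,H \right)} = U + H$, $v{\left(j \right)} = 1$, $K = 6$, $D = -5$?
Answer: $-25$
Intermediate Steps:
$d = 1$ ($d = \left(-5\right) 1 + 6 = -5 + 6 = 1$)
$x{\left(o,p \right)} = 1$ ($x{\left(o,p \right)} = 1 \cdot 1 = 1$)
$y{\left(U,H \right)} = H + U$
$y{\left(78,-102 \right)} - x{\left(-152,19 \right)} = \left(-102 + 78\right) - 1 = -24 - 1 = -25$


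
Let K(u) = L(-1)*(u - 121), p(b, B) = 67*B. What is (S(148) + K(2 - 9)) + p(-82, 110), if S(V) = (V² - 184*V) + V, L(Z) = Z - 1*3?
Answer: 2702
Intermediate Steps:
L(Z) = -3 + Z (L(Z) = Z - 3 = -3 + Z)
S(V) = V² - 183*V
K(u) = 484 - 4*u (K(u) = (-3 - 1)*(u - 121) = -4*(-121 + u) = 484 - 4*u)
(S(148) + K(2 - 9)) + p(-82, 110) = (148*(-183 + 148) + (484 - 4*(2 - 9))) + 67*110 = (148*(-35) + (484 - 4*(-7))) + 7370 = (-5180 + (484 + 28)) + 7370 = (-5180 + 512) + 7370 = -4668 + 7370 = 2702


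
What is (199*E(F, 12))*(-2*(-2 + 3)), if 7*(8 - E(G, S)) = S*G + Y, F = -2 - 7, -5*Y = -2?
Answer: -325564/35 ≈ -9301.8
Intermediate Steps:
Y = ⅖ (Y = -⅕*(-2) = ⅖ ≈ 0.40000)
F = -9
E(G, S) = 278/35 - G*S/7 (E(G, S) = 8 - (S*G + ⅖)/7 = 8 - (G*S + ⅖)/7 = 8 - (⅖ + G*S)/7 = 8 + (-2/35 - G*S/7) = 278/35 - G*S/7)
(199*E(F, 12))*(-2*(-2 + 3)) = (199*(278/35 - ⅐*(-9)*12))*(-2*(-2 + 3)) = (199*(278/35 + 108/7))*(-2*1) = (199*(818/35))*(-2) = (162782/35)*(-2) = -325564/35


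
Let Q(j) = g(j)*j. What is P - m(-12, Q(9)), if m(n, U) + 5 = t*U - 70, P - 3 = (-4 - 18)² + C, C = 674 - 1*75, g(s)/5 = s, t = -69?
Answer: 29106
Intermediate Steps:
g(s) = 5*s
Q(j) = 5*j² (Q(j) = (5*j)*j = 5*j²)
C = 599 (C = 674 - 75 = 599)
P = 1086 (P = 3 + ((-4 - 18)² + 599) = 3 + ((-22)² + 599) = 3 + (484 + 599) = 3 + 1083 = 1086)
m(n, U) = -75 - 69*U (m(n, U) = -5 + (-69*U - 70) = -5 + (-70 - 69*U) = -75 - 69*U)
P - m(-12, Q(9)) = 1086 - (-75 - 345*9²) = 1086 - (-75 - 345*81) = 1086 - (-75 - 69*405) = 1086 - (-75 - 27945) = 1086 - 1*(-28020) = 1086 + 28020 = 29106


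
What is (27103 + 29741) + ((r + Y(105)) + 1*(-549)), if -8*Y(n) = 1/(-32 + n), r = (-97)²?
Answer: 38371135/584 ≈ 65704.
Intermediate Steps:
r = 9409
Y(n) = -1/(8*(-32 + n))
(27103 + 29741) + ((r + Y(105)) + 1*(-549)) = (27103 + 29741) + ((9409 - 1/(-256 + 8*105)) + 1*(-549)) = 56844 + ((9409 - 1/(-256 + 840)) - 549) = 56844 + ((9409 - 1/584) - 549) = 56844 + (5494855/584 - 549) = 56844 + 5174239/584 = 38371135/584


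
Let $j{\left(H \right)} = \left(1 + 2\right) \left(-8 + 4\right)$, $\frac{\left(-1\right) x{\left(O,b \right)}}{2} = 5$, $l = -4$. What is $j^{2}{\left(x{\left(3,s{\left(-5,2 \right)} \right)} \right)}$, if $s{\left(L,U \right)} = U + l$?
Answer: $144$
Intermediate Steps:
$s{\left(L,U \right)} = -4 + U$ ($s{\left(L,U \right)} = U - 4 = -4 + U$)
$x{\left(O,b \right)} = -10$ ($x{\left(O,b \right)} = \left(-2\right) 5 = -10$)
$j{\left(H \right)} = -12$ ($j{\left(H \right)} = 3 \left(-4\right) = -12$)
$j^{2}{\left(x{\left(3,s{\left(-5,2 \right)} \right)} \right)} = \left(-12\right)^{2} = 144$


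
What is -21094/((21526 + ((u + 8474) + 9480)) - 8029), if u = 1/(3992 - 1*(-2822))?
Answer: -143734516/214307115 ≈ -0.67069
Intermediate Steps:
u = 1/6814 (u = 1/(3992 + 2822) = 1/6814 ≈ 0.00014676)
-21094/((21526 + ((u + 8474) + 9480)) - 8029) = -21094/((21526 + ((1/6814 + 8474) + 9480)) - 8029) = -21094/((21526 + (57741837/6814 + 9480)) - 8029) = -21094/((21526 + 122338557/6814) - 8029) = -21094/(269016721/6814 - 8029) = -21094/214307115/6814 = -21094*6814/214307115 = -143734516/214307115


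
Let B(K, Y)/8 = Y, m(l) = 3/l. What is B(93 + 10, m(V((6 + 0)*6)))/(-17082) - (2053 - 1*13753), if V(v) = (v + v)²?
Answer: 43169630399/3689712 ≈ 11700.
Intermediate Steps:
V(v) = 4*v² (V(v) = (2*v)² = 4*v²)
B(K, Y) = 8*Y
B(93 + 10, m(V((6 + 0)*6)))/(-17082) - (2053 - 1*13753) = (8*(3/((4*((6 + 0)*6)²))))/(-17082) - (2053 - 1*13753) = (8*(3/((4*(6*6)²))))*(-1/17082) - (2053 - 13753) = (8*(3/((4*36²))))*(-1/17082) - 1*(-11700) = (8*(3/((4*1296))))*(-1/17082) + 11700 = (8*(3/5184))*(-1/17082) + 11700 = (8*(3*(1/5184)))*(-1/17082) + 11700 = (8*(1/1728))*(-1/17082) + 11700 = (1/216)*(-1/17082) + 11700 = -1/3689712 + 11700 = 43169630399/3689712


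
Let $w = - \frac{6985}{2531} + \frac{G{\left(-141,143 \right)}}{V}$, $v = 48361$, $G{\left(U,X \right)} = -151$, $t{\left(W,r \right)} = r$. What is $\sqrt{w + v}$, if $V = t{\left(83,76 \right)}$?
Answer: $\frac{5 \sqrt{17892215463091}}{96178} \approx 219.9$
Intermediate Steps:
$V = 76$
$w = - \frac{913041}{192356}$ ($w = - \frac{6985}{2531} - \frac{151}{76} = - \frac{913041}{192356} \approx -4.7466$)
$\sqrt{w + v} = \sqrt{- \frac{913041}{192356} + 48361} = \sqrt{\frac{9301615475}{192356}} = \frac{5 \sqrt{17892215463091}}{96178}$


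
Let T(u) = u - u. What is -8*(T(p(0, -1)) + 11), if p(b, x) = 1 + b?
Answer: -88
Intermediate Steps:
T(u) = 0
-8*(T(p(0, -1)) + 11) = -8*(0 + 11) = -8*11 = -88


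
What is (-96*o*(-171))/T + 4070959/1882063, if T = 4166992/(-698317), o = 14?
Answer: -18877208681266361/490158841531 ≈ -38512.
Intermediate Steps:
T = -4166992/698317 (T = 4166992*(-1/698317) = -4166992/698317 ≈ -5.9672)
(-96*o*(-171))/T + 4070959/1882063 = (-96*14*(-171))/(-4166992/698317) + 4070959/1882063 = -1344*(-171)*(-698317/4166992) + 4070959*(1/1882063) = 229824*(-698317/4166992) + 4070959/1882063 = -10030625388/260437 + 4070959/1882063 = -18877208681266361/490158841531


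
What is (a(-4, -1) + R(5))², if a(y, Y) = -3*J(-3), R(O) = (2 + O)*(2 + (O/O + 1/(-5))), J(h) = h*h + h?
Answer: 64/25 ≈ 2.5600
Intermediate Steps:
J(h) = h + h² (J(h) = h² + h = h + h²)
R(O) = 28/5 + 14*O/5 (R(O) = (2 + O)*(2 + (1 + 1*(-⅕))) = (2 + O)*(2 + (1 - ⅕)) = (2 + O)*(2 + ⅘) = (2 + O)*(14/5) = 28/5 + 14*O/5)
a(y, Y) = -18 (a(y, Y) = -(-9)*(1 - 3) = -(-9)*(-2) = -3*6 = -18)
(a(-4, -1) + R(5))² = (-18 + (28/5 + (14/5)*5))² = (-18 + (28/5 + 14))² = (-18 + 98/5)² = (8/5)² = 64/25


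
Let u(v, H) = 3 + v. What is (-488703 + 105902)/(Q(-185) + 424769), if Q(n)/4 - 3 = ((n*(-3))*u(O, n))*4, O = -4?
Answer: -382801/415901 ≈ -0.92041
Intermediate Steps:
Q(n) = 12 + 48*n (Q(n) = 12 + 4*(((n*(-3))*(3 - 4))*4) = 12 + 4*((-3*n*(-1))*4) = 12 + 4*((3*n)*4) = 12 + 4*(12*n) = 12 + 48*n)
(-488703 + 105902)/(Q(-185) + 424769) = (-488703 + 105902)/((12 + 48*(-185)) + 424769) = -382801/((12 - 8880) + 424769) = -382801/(-8868 + 424769) = -382801/415901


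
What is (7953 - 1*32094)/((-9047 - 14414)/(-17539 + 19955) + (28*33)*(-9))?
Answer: 58324656/20114917 ≈ 2.8996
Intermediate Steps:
(7953 - 1*32094)/((-9047 - 14414)/(-17539 + 19955) + (28*33)*(-9)) = (7953 - 32094)/(-23461/2416 + 924*(-9)) = -24141/(-23461*1/2416 - 8316) = -24141/(-23461/2416 - 8316) = -24141/(-20114917/2416) = -24141*(-2416/20114917) = 58324656/20114917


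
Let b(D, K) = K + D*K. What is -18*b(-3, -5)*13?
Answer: -2340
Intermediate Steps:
-18*b(-3, -5)*13 = -(-90)*(1 - 3)*13 = -(-90)*(-2)*13 = -18*10*13 = -180*13 = -2340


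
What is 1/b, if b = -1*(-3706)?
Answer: 1/3706 ≈ 0.00026983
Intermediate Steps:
b = 3706
1/b = 1/3706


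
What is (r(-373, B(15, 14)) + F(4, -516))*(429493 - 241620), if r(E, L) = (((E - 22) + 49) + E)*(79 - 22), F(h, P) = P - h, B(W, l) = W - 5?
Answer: -7797293119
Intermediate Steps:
B(W, l) = -5 + W
r(E, L) = 1539 + 114*E (r(E, L) = (((-22 + E) + 49) + E)*57 = ((27 + E) + E)*57 = (27 + 2*E)*57 = 1539 + 114*E)
(r(-373, B(15, 14)) + F(4, -516))*(429493 - 241620) = ((1539 + 114*(-373)) + (-516 - 1*4))*(429493 - 241620) = ((1539 - 42522) + (-516 - 4))*187873 = (-40983 - 520)*187873 = -41503*187873 = -7797293119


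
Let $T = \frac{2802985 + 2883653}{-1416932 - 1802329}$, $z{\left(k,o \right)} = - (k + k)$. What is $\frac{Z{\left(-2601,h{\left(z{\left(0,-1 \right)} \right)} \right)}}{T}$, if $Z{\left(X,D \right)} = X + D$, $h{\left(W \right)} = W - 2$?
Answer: $\frac{2793245461}{1895546} \approx 1473.6$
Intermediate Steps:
$z{\left(k,o \right)} = - 2 k$
$h{\left(W \right)} = -2 + W$
$T = - \frac{1895546}{1073087}$ ($T = \frac{5686638}{-3219261} = 5686638 \left(- \frac{1}{3219261}\right) = - \frac{1895546}{1073087} \approx -1.7664$)
$Z{\left(X,D \right)} = D + X$
$\frac{Z{\left(-2601,h{\left(z{\left(0,-1 \right)} \right)} \right)}}{T} = \frac{\left(-2 - 0\right) - 2601}{- \frac{1895546}{1073087}} = \left(\left(-2 + 0\right) - 2601\right) \left(- \frac{1073087}{1895546}\right) = \left(-2 - 2601\right) \left(- \frac{1073087}{1895546}\right) = \left(-2603\right) \left(- \frac{1073087}{1895546}\right) = \frac{2793245461}{1895546}$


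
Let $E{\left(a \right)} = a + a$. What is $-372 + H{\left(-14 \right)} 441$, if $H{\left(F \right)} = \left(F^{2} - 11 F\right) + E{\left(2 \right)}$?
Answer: $155742$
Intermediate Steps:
$E{\left(a \right)} = 2 a$
$H{\left(F \right)} = 4 + F^{2} - 11 F$ ($H{\left(F \right)} = \left(F^{2} - 11 F\right) + 2 \cdot 2 = \left(F^{2} - 11 F\right) + 4 = 4 + F^{2} - 11 F$)
$-372 + H{\left(-14 \right)} 441 = -372 + \left(4 + \left(-14\right)^{2} - -154\right) 441 = -372 + \left(4 + 196 + 154\right) 441 = -372 + 354 \cdot 441 = -372 + 156114 = 155742$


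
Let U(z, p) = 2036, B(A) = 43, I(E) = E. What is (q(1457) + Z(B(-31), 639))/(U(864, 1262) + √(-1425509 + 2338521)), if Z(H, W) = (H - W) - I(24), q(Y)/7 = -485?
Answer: -185785/73461 + 365*√228253/146922 ≈ -1.3421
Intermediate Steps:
q(Y) = -3395 (q(Y) = 7*(-485) = -3395)
Z(H, W) = -24 + H - W (Z(H, W) = (H - W) - 1*24 = (H - W) - 24 = -24 + H - W)
(q(1457) + Z(B(-31), 639))/(U(864, 1262) + √(-1425509 + 2338521)) = (-3395 + (-24 + 43 - 1*639))/(2036 + √(-1425509 + 2338521)) = (-3395 + (-24 + 43 - 639))/(2036 + √913012) = (-3395 - 620)/(2036 + 2*√228253) = -4015/(2036 + 2*√228253)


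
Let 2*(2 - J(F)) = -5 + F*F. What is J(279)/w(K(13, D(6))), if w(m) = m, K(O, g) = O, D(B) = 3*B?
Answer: -38916/13 ≈ -2993.5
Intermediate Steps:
J(F) = 9/2 - F²/2 (J(F) = 2 - (-5 + F*F)/2 = 2 - (-5 + F²)/2 = 2 + (5/2 - F²/2) = 9/2 - F²/2)
J(279)/w(K(13, D(6))) = (9/2 - ½*279²)/13 = (9/2 - ½*77841)*(1/13) = (9/2 - 77841/2)*(1/13) = -38916*1/13 = -38916/13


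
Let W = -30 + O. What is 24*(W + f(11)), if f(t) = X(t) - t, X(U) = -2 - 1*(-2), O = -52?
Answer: -2232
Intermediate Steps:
X(U) = 0 (X(U) = -2 + 2 = 0)
f(t) = -t (f(t) = 0 - t = -t)
W = -82 (W = -30 - 52 = -82)
24*(W + f(11)) = 24*(-82 - 1*11) = 24*(-82 - 11) = 24*(-93) = -2232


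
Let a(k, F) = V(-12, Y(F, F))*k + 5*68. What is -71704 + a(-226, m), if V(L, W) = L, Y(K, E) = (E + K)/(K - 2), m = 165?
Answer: -68652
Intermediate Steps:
Y(K, E) = (E + K)/(-2 + K)
a(k, F) = 340 - 12*k (a(k, F) = -12*k + 5*68 = -12*k + 340 = 340 - 12*k)
-71704 + a(-226, m) = -71704 + (340 - 12*(-226)) = -71704 + (340 + 2712) = -71704 + 3052 = -68652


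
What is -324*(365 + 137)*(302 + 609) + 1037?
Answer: -148171291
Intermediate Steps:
-324*(365 + 137)*(302 + 609) + 1037 = -162648*911 + 1037 = -324*457322 + 1037 = -148172328 + 1037 = -148171291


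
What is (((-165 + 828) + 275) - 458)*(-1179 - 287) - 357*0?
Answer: -703680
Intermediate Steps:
(((-165 + 828) + 275) - 458)*(-1179 - 287) - 357*0 = ((663 + 275) - 458)*(-1466) + 0 = (938 - 458)*(-1466) + 0 = 480*(-1466) + 0 = -703680 + 0 = -703680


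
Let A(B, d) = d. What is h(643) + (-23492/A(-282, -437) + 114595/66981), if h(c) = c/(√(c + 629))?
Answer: 1623595667/29270697 + 643*√318/636 ≈ 73.497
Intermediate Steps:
h(c) = c/√(629 + c) (h(c) = c/(√(629 + c)) = c/√(629 + c))
h(643) + (-23492/A(-282, -437) + 114595/66981) = 643/√(629 + 643) + (-23492/(-437) + 114595/66981) = 643/√1272 + (-23492*(-1/437) + 114595*(1/66981)) = 643*(√318/636) + (23492/437 + 114595/66981) = 643*√318/636 + 1623595667/29270697 = 1623595667/29270697 + 643*√318/636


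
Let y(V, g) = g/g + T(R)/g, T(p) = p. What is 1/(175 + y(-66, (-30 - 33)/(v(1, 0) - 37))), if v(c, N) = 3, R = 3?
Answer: 21/3730 ≈ 0.0056300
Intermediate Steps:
y(V, g) = 1 + 3/g (y(V, g) = g/g + 3/g = 1 + 3/g)
1/(175 + y(-66, (-30 - 33)/(v(1, 0) - 37))) = 1/(175 + (3 + (-30 - 33)/(3 - 37))/(((-30 - 33)/(3 - 37)))) = 1/(175 + (3 - 63/(-34))/((-63/(-34)))) = 1/(175 + (3 - 63*(-1/34))/((-63*(-1/34)))) = 1/(175 + (3 + 63/34)/(63/34)) = 1/(175 + (34/63)*(165/34)) = 1/(175 + 55/21) = 1/(3730/21) = 21/3730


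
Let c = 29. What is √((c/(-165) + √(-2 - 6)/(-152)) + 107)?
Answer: √(4199570760 - 517275*I*√2)/6270 ≈ 10.336 - 0.00090019*I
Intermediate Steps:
√((c/(-165) + √(-2 - 6)/(-152)) + 107) = √((29/(-165) + √(-2 - 6)/(-152)) + 107) = √((29*(-1/165) + √(-8)*(-1/152)) + 107) = √((-29/165 + (2*I*√2)*(-1/152)) + 107) = √((-29/165 - I*√2/76) + 107) = √(17626/165 - I*√2/76)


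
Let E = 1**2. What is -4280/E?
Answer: -4280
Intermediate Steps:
E = 1
-4280/E = -4280/1 = -4280*1 = -4280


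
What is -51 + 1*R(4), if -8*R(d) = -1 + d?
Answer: -411/8 ≈ -51.375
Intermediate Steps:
R(d) = ⅛ - d/8 (R(d) = -(-1 + d)/8 = ⅛ - d/8)
-51 + 1*R(4) = -51 + 1*(⅛ - ⅛*4) = -51 + 1*(⅛ - ½) = -51 + 1*(-3/8) = -51 - 3/8 = -411/8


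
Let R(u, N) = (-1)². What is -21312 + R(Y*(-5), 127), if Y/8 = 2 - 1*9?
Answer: -21311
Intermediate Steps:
Y = -56 (Y = 8*(2 - 1*9) = 8*(2 - 9) = 8*(-7) = -56)
R(u, N) = 1
-21312 + R(Y*(-5), 127) = -21312 + 1 = -21311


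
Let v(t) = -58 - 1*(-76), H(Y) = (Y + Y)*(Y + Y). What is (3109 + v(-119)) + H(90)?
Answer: 35527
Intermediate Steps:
H(Y) = 4*Y**2 (H(Y) = (2*Y)*(2*Y) = 4*Y**2)
v(t) = 18 (v(t) = -58 + 76 = 18)
(3109 + v(-119)) + H(90) = (3109 + 18) + 4*90**2 = 3127 + 4*8100 = 3127 + 32400 = 35527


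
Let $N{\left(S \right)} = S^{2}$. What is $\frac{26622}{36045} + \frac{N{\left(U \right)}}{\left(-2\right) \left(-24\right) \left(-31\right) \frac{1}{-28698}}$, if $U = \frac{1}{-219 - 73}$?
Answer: $\frac{20855820697}{28229205120} \approx 0.7388$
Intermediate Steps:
$U = - \frac{1}{292}$ ($U = \frac{1}{-292} = - \frac{1}{292} \approx -0.0034247$)
$\frac{26622}{36045} + \frac{N{\left(U \right)}}{\left(-2\right) \left(-24\right) \left(-31\right) \frac{1}{-28698}} = \frac{26622}{36045} + \frac{\left(- \frac{1}{292}\right)^{2}}{\left(-2\right) \left(-24\right) \left(-31\right) \frac{1}{-28698}} = 26622 \cdot \frac{1}{36045} + \frac{1}{85264 \cdot 48 \left(-31\right) \left(- \frac{1}{28698}\right)} = \frac{986}{1335} + \frac{1}{85264 \left(\left(-1488\right) \left(- \frac{1}{28698}\right)\right)} = \frac{986}{1335} + \frac{1}{85264 \cdot \frac{248}{4783}} = \frac{986}{1335} + \frac{1}{85264} \cdot \frac{4783}{248} = \frac{986}{1335} + \frac{4783}{21145472} = \frac{20855820697}{28229205120}$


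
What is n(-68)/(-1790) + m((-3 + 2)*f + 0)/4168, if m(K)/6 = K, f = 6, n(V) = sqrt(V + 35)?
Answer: -9/1042 - I*sqrt(33)/1790 ≈ -0.0086372 - 0.0032093*I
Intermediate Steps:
n(V) = sqrt(35 + V)
m(K) = 6*K
n(-68)/(-1790) + m((-3 + 2)*f + 0)/4168 = sqrt(35 - 68)/(-1790) + (6*((-3 + 2)*6 + 0))/4168 = sqrt(-33)*(-1/1790) + (6*(-1*6 + 0))*(1/4168) = (I*sqrt(33))*(-1/1790) + (6*(-6 + 0))*(1/4168) = -I*sqrt(33)/1790 + (6*(-6))*(1/4168) = -I*sqrt(33)/1790 - 36*1/4168 = -I*sqrt(33)/1790 - 9/1042 = -9/1042 - I*sqrt(33)/1790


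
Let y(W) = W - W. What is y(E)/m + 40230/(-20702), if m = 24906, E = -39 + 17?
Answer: -20115/10351 ≈ -1.9433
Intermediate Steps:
E = -22
y(W) = 0
y(E)/m + 40230/(-20702) = 0/24906 + 40230/(-20702) = 0*(1/24906) + 40230*(-1/20702) = 0 - 20115/10351 = -20115/10351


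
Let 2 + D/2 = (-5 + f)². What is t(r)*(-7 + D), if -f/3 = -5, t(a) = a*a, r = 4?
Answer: 3024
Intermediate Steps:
t(a) = a²
f = 15 (f = -3*(-5) = 15)
D = 196 (D = -4 + 2*(-5 + 15)² = -4 + 2*10² = -4 + 2*100 = -4 + 200 = 196)
t(r)*(-7 + D) = 4²*(-7 + 196) = 16*189 = 3024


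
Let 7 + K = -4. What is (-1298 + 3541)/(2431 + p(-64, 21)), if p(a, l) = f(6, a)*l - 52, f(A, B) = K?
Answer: 2243/2148 ≈ 1.0442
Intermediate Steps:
K = -11 (K = -7 - 4 = -11)
f(A, B) = -11
p(a, l) = -52 - 11*l (p(a, l) = -11*l - 52 = -52 - 11*l)
(-1298 + 3541)/(2431 + p(-64, 21)) = (-1298 + 3541)/(2431 + (-52 - 11*21)) = 2243/(2431 + (-52 - 231)) = 2243/(2431 - 283) = 2243/2148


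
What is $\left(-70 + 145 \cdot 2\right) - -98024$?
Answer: $98244$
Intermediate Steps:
$\left(-70 + 145 \cdot 2\right) - -98024 = \left(-70 + 290\right) + 98024 = 220 + 98024 = 98244$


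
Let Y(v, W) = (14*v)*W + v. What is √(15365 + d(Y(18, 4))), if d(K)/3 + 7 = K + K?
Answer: 10*√215 ≈ 146.63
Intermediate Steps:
Y(v, W) = v + 14*W*v (Y(v, W) = 14*W*v + v = v + 14*W*v)
d(K) = -21 + 6*K (d(K) = -21 + 3*(K + K) = -21 + 3*(2*K) = -21 + 6*K)
√(15365 + d(Y(18, 4))) = √(15365 + (-21 + 6*(18*(1 + 14*4)))) = √(15365 + (-21 + 6*(18*(1 + 56)))) = √(15365 + (-21 + 6*(18*57))) = √(15365 + (-21 + 6*1026)) = √(15365 + (-21 + 6156)) = √(15365 + 6135) = √21500 = 10*√215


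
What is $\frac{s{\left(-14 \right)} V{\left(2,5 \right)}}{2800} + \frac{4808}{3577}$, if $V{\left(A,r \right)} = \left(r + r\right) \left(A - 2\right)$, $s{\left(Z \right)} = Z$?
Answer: $\frac{4808}{3577} \approx 1.3441$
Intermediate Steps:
$V{\left(A,r \right)} = 2 r \left(-2 + A\right)$
$\frac{s{\left(-14 \right)} V{\left(2,5 \right)}}{2800} + \frac{4808}{3577} = \frac{\left(-14\right) 2 \cdot 5 \left(-2 + 2\right)}{2800} + \frac{4808}{3577} = - 14 \cdot 2 \cdot 5 \cdot 0 \cdot \frac{1}{2800} + 4808 \cdot \frac{1}{3577} = \left(-14\right) 0 \cdot \frac{1}{2800} + \frac{4808}{3577} = 0 \cdot \frac{1}{2800} + \frac{4808}{3577} = 0 + \frac{4808}{3577} = \frac{4808}{3577}$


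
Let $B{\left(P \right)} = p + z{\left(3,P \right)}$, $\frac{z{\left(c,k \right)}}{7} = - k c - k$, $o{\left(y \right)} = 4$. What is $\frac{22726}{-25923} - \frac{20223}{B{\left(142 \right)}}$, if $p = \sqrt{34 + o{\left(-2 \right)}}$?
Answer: $\frac{862558350758}{204902365287} + \frac{20223 \sqrt{38}}{15808538} \approx 4.2175$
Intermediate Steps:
$p = \sqrt{38}$ ($p = \sqrt{34 + 4} = \sqrt{38} \approx 6.1644$)
$z{\left(c,k \right)} = - 7 k - 7 c k$ ($z{\left(c,k \right)} = 7 \left(- k c - k\right) = 7 \left(- c k - k\right) = 7 \left(- k - c k\right) = - 7 k - 7 c k$)
$B{\left(P \right)} = \sqrt{38} - 28 P$ ($B{\left(P \right)} = \sqrt{38} - 7 P \left(1 + 3\right) = \sqrt{38} - 7 P 4 = \sqrt{38} - 28 P$)
$\frac{22726}{-25923} - \frac{20223}{B{\left(142 \right)}} = \frac{22726}{-25923} - \frac{20223}{\sqrt{38} - 3976} = 22726 \left(- \frac{1}{25923}\right) - \frac{20223}{\sqrt{38} - 3976} = - \frac{22726}{25923} - \frac{20223}{-3976 + \sqrt{38}}$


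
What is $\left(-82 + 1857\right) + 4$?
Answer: $1779$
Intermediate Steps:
$\left(-82 + 1857\right) + 4 = 1775 + 4 = 1779$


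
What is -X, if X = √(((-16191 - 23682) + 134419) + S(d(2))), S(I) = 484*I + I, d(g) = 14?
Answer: -2*√25334 ≈ -318.33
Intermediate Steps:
S(I) = 485*I
X = 2*√25334 (X = √(((-16191 - 23682) + 134419) + 485*14) = √((-39873 + 134419) + 6790) = √(94546 + 6790) = √101336 = 2*√25334 ≈ 318.33)
-X = -2*√25334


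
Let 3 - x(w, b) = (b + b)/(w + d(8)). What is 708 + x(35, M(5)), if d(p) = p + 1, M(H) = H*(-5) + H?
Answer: 7831/11 ≈ 711.91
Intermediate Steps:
M(H) = -4*H (M(H) = -5*H + H = -4*H)
d(p) = 1 + p
x(w, b) = 3 - 2*b/(9 + w) (x(w, b) = 3 - (b + b)/(w + (1 + 8)) = 3 - 2*b/(w + 9) = 3 - 2*b/(9 + w))
708 + x(35, M(5)) = 708 + (27 - (-8)*5 + 3*35)/(9 + 35) = 708 + (27 - 2*(-20) + 105)/44 = 708 + (27 + 40 + 105)/44 = 708 + (1/44)*172 = 708 + 43/11 = 7831/11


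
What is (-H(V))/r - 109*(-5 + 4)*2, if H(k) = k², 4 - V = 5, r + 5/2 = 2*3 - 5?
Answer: 656/3 ≈ 218.67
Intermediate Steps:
r = -3/2 (r = -5/2 + (2*3 - 5) = -5/2 + (6 - 5) = -5/2 + 1 = -3/2 ≈ -1.5000)
V = -1 (V = 4 - 1*5 = 4 - 5 = -1)
(-H(V))/r - 109*(-5 + 4)*2 = (-1*(-1)²)/(-3/2) - 109*(-5 + 4)*2 = -1*1*(-⅔) - (-109)*2 = -1*(-⅔) - 109*(-2) = ⅔ + 218 = 656/3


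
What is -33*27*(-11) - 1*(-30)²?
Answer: 8901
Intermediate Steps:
-33*27*(-11) - 1*(-30)² = -891*(-11) - 1*900 = 9801 - 900 = 8901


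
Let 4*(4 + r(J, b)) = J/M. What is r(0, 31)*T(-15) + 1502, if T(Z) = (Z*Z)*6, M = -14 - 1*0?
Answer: -3898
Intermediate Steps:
M = -14 (M = -14 + 0 = -14)
T(Z) = 6*Z**2 (T(Z) = Z**2*6 = 6*Z**2)
r(J, b) = -4 - J/56 (r(J, b) = -4 + (J/(-14))/4 = -4 + (J*(-1/14))/4 = -4 + (-J/14)/4 = -4 - J/56)
r(0, 31)*T(-15) + 1502 = (-4 - 1/56*0)*(6*(-15)**2) + 1502 = (-4 + 0)*(6*225) + 1502 = -4*1350 + 1502 = -5400 + 1502 = -3898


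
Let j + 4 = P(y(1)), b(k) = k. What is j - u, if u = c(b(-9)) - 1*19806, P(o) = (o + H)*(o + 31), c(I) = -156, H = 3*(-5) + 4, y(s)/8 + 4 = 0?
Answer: 20001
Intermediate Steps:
y(s) = -32 (y(s) = -32 + 8*0 = -32 + 0 = -32)
H = -11 (H = -15 + 4 = -11)
P(o) = (-11 + o)*(31 + o) (P(o) = (o - 11)*(o + 31) = (-11 + o)*(31 + o))
j = 39 (j = -4 + (-341 + (-32)**2 + 20*(-32)) = -4 + (-341 + 1024 - 640) = -4 + 43 = 39)
u = -19962 (u = -156 - 1*19806 = -156 - 19806 = -19962)
j - u = 39 - 1*(-19962) = 39 + 19962 = 20001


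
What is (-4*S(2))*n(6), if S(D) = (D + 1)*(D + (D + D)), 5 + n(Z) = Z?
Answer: -72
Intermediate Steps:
n(Z) = -5 + Z
S(D) = 3*D*(1 + D) (S(D) = (1 + D)*(D + 2*D) = (1 + D)*(3*D) = 3*D*(1 + D))
(-4*S(2))*n(6) = (-12*2*(1 + 2))*(-5 + 6) = -12*2*3*1 = -4*18*1 = -72*1 = -72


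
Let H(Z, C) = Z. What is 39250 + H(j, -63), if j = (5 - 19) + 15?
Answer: 39251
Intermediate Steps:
j = 1 (j = -14 + 15 = 1)
39250 + H(j, -63) = 39250 + 1 = 39251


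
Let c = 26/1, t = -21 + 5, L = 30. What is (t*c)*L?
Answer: -12480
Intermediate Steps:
t = -16
c = 26 (c = 26*1 = 26)
(t*c)*L = -16*26*30 = -416*30 = -12480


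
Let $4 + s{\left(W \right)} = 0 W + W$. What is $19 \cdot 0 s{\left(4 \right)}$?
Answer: $0$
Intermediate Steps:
$s{\left(W \right)} = -4 + W$ ($s{\left(W \right)} = -4 + \left(0 W + W\right) = -4 + \left(0 + W\right) = -4 + W$)
$19 \cdot 0 s{\left(4 \right)} = 19 \cdot 0 \left(-4 + 4\right) = 0 \cdot 0 = 0$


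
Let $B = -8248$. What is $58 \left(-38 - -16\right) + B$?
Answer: $-9524$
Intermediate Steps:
$58 \left(-38 - -16\right) + B = 58 \left(-38 - -16\right) - 8248 = 58 \left(-38 + 16\right) - 8248 = 58 \left(-22\right) - 8248 = -1276 - 8248 = -9524$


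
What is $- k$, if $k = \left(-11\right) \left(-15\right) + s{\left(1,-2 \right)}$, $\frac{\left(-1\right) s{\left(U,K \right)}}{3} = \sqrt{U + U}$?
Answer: $-165 + 3 \sqrt{2} \approx -160.76$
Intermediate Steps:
$s{\left(U,K \right)} = - 3 \sqrt{2} \sqrt{U}$ ($s{\left(U,K \right)} = - 3 \sqrt{U + U} = - 3 \sqrt{2 U} = - 3 \sqrt{2} \sqrt{U}$)
$k = 165 - 3 \sqrt{2}$ ($k = \left(-11\right) \left(-15\right) - 3 \sqrt{2} \sqrt{1} = 165 - 3 \sqrt{2} \cdot 1 = 165 - 3 \sqrt{2} \approx 160.76$)
$- k = - (165 - 3 \sqrt{2}) = -165 + 3 \sqrt{2}$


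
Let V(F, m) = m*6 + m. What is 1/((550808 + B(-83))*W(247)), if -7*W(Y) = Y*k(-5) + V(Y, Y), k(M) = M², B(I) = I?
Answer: -1/621847200 ≈ -1.6081e-9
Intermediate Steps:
V(F, m) = 7*m (V(F, m) = 6*m + m = 7*m)
W(Y) = -32*Y/7 (W(Y) = -(Y*(-5)² + 7*Y)/7 = -(Y*25 + 7*Y)/7 = -(25*Y + 7*Y)/7 = -32*Y/7)
1/((550808 + B(-83))*W(247)) = 1/((550808 - 83)*((-32/7*247))) = 1/(550725*(-7904/7)) = (1/550725)*(-7/7904) = -1/621847200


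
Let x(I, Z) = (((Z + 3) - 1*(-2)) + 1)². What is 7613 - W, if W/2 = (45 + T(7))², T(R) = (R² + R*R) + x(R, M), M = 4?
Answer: -110485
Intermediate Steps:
x(I, Z) = (6 + Z)² (x(I, Z) = (((3 + Z) + 2) + 1)² = ((5 + Z) + 1)² = (6 + Z)²)
T(R) = 100 + 2*R² (T(R) = (R² + R*R) + (6 + 4)² = (R² + R²) + 10² = 2*R² + 100 = 100 + 2*R²)
W = 118098 (W = 2*(45 + (100 + 2*7²))² = 2*(45 + (100 + 2*49))² = 2*(45 + (100 + 98))² = 2*(45 + 198)² = 2*243² = 2*59049 = 118098)
7613 - W = 7613 - 1*118098 = 7613 - 118098 = -110485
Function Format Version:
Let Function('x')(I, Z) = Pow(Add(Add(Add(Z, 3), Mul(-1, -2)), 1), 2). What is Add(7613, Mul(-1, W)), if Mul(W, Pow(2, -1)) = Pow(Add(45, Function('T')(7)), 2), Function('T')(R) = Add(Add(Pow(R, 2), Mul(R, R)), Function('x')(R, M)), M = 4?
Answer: -110485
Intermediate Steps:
Function('x')(I, Z) = Pow(Add(6, Z), 2) (Function('x')(I, Z) = Pow(Add(Add(Add(3, Z), 2), 1), 2) = Pow(Add(Add(5, Z), 1), 2) = Pow(Add(6, Z), 2))
Function('T')(R) = Add(100, Mul(2, Pow(R, 2))) (Function('T')(R) = Add(Add(Pow(R, 2), Mul(R, R)), Pow(Add(6, 4), 2)) = Add(Add(Pow(R, 2), Pow(R, 2)), Pow(10, 2)) = Add(Mul(2, Pow(R, 2)), 100) = Add(100, Mul(2, Pow(R, 2))))
W = 118098 (W = Mul(2, Pow(Add(45, Add(100, Mul(2, Pow(7, 2)))), 2)) = Mul(2, Pow(Add(45, Add(100, Mul(2, 49))), 2)) = Mul(2, Pow(Add(45, Add(100, 98)), 2)) = Mul(2, Pow(Add(45, 198), 2)) = Mul(2, Pow(243, 2)) = Mul(2, 59049) = 118098)
Add(7613, Mul(-1, W)) = Add(7613, Mul(-1, 118098)) = Add(7613, -118098) = -110485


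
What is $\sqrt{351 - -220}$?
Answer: $\sqrt{571} \approx 23.896$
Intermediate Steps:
$\sqrt{351 - -220} = \sqrt{351 + 220} = \sqrt{571}$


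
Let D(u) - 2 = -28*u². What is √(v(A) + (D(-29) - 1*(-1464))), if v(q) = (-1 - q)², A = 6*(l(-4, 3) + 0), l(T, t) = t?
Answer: I*√21721 ≈ 147.38*I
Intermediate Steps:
D(u) = 2 - 28*u²
A = 18 (A = 6*(3 + 0) = 6*3 = 18)
√(v(A) + (D(-29) - 1*(-1464))) = √((1 + 18)² + ((2 - 28*(-29)²) - 1*(-1464))) = √(19² + ((2 - 28*841) + 1464)) = √(361 + ((2 - 23548) + 1464)) = √(361 + (-23546 + 1464)) = √(361 - 22082) = √(-21721) = I*√21721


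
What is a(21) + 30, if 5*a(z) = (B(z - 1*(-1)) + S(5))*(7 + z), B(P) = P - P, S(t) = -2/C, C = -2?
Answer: 178/5 ≈ 35.600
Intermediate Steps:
S(t) = 1 (S(t) = -2/(-2) = -2*(-1/2) = 1)
B(P) = 0
a(z) = 7/5 + z/5 (a(z) = ((0 + 1)*(7 + z))/5 = (1*(7 + z))/5 = (7 + z)/5 = 7/5 + z/5)
a(21) + 30 = (7/5 + (1/5)*21) + 30 = (7/5 + 21/5) + 30 = 28/5 + 30 = 178/5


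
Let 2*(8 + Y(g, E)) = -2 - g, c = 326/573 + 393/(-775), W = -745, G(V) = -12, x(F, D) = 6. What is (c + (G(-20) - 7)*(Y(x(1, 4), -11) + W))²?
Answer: 40795789692986810596/197202605625 ≈ 2.0687e+8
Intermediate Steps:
c = 27461/444075 (c = 326*(1/573) + 393*(-1/775) = 326/573 - 393/775 = 27461/444075 ≈ 0.061839)
Y(g, E) = -9 - g/2 (Y(g, E) = -8 + (-2 - g)/2 = -8 + (-1 - g/2) = -9 - g/2)
(c + (G(-20) - 7)*(Y(x(1, 4), -11) + W))² = (27461/444075 + (-12 - 7)*((-9 - ½*6) - 745))² = (27461/444075 - 19*((-9 - 3) - 745))² = (27461/444075 - 19*(-12 - 745))² = (27461/444075 - 19*(-757))² = (27461/444075 + 14383)² = (6387158186/444075)² = 40795789692986810596/197202605625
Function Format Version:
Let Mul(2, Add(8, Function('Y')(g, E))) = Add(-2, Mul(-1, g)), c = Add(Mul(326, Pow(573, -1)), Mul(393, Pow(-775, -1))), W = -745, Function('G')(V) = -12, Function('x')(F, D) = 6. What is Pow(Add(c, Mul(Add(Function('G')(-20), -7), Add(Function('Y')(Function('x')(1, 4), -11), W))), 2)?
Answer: Rational(40795789692986810596, 197202605625) ≈ 2.0687e+8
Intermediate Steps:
c = Rational(27461, 444075) (c = Add(Mul(326, Rational(1, 573)), Mul(393, Rational(-1, 775))) = Add(Rational(326, 573), Rational(-393, 775)) = Rational(27461, 444075) ≈ 0.061839)
Function('Y')(g, E) = Add(-9, Mul(Rational(-1, 2), g)) (Function('Y')(g, E) = Add(-8, Mul(Rational(1, 2), Add(-2, Mul(-1, g)))) = Add(-8, Add(-1, Mul(Rational(-1, 2), g))) = Add(-9, Mul(Rational(-1, 2), g)))
Pow(Add(c, Mul(Add(Function('G')(-20), -7), Add(Function('Y')(Function('x')(1, 4), -11), W))), 2) = Pow(Add(Rational(27461, 444075), Mul(Add(-12, -7), Add(Add(-9, Mul(Rational(-1, 2), 6)), -745))), 2) = Pow(Add(Rational(27461, 444075), Mul(-19, Add(Add(-9, -3), -745))), 2) = Pow(Add(Rational(27461, 444075), Mul(-19, Add(-12, -745))), 2) = Pow(Add(Rational(27461, 444075), Mul(-19, -757)), 2) = Pow(Add(Rational(27461, 444075), 14383), 2) = Pow(Rational(6387158186, 444075), 2) = Rational(40795789692986810596, 197202605625)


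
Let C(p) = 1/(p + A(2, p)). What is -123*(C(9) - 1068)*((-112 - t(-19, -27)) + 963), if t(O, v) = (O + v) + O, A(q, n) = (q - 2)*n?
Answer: 360950716/3 ≈ 1.2032e+8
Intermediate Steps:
A(q, n) = n*(-2 + q) (A(q, n) = (-2 + q)*n = n*(-2 + q))
C(p) = 1/p (C(p) = 1/(p + p*(-2 + 2)) = 1/(p + p*0) = 1/(p + 0) = 1/p)
t(O, v) = v + 2*O
-123*(C(9) - 1068)*((-112 - t(-19, -27)) + 963) = -123*(1/9 - 1068)*((-112 - (-27 + 2*(-19))) + 963) = -123*(1/9 - 1068)*((-112 - (-27 - 38)) + 963) = -(-394051)*((-112 - 1*(-65)) + 963)/3 = -(-394051)*((-112 + 65) + 963)/3 = -(-394051)*(-47 + 963)/3 = -(-394051)*916/3 = -123*(-8803676/9) = 360950716/3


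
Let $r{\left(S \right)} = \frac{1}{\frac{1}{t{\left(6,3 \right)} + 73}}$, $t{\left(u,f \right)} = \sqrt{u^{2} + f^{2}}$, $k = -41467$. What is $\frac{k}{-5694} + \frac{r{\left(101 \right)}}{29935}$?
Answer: $\frac{1241730307}{170449890} + \frac{3 \sqrt{5}}{29935} \approx 7.2852$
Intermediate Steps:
$t{\left(u,f \right)} = \sqrt{f^{2} + u^{2}}$
$r{\left(S \right)} = 73 + 3 \sqrt{5}$ ($r{\left(S \right)} = \frac{1}{\frac{1}{\sqrt{3^{2} + 6^{2}} + 73}} = \frac{1}{\frac{1}{\sqrt{9 + 36} + 73}} = \frac{1}{\frac{1}{\sqrt{45} + 73}} = \frac{1}{\frac{1}{3 \sqrt{5} + 73}} = \frac{1}{\frac{1}{73 + 3 \sqrt{5}}} = 73 + 3 \sqrt{5}$)
$\frac{k}{-5694} + \frac{r{\left(101 \right)}}{29935} = - \frac{41467}{-5694} + \frac{73 + 3 \sqrt{5}}{29935} = \left(-41467\right) \left(- \frac{1}{5694}\right) + \left(73 + 3 \sqrt{5}\right) \frac{1}{29935} = \frac{41467}{5694} + \left(\frac{73}{29935} + \frac{3 \sqrt{5}}{29935}\right) = \frac{1241730307}{170449890} + \frac{3 \sqrt{5}}{29935}$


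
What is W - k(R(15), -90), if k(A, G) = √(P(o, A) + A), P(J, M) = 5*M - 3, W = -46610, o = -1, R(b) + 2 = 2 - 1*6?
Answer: -46610 - I*√39 ≈ -46610.0 - 6.245*I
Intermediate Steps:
R(b) = -6 (R(b) = -2 + (2 - 1*6) = -2 + (2 - 6) = -2 - 4 = -6)
P(J, M) = -3 + 5*M
k(A, G) = √(-3 + 6*A) (k(A, G) = √((-3 + 5*A) + A) = √(-3 + 6*A))
W - k(R(15), -90) = -46610 - √(-3 + 6*(-6)) = -46610 - √(-3 - 36) = -46610 - √(-39) = -46610 - I*√39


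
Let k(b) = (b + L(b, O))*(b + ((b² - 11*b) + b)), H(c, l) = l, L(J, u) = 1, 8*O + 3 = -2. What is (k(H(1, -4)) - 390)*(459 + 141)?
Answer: -327600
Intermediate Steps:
O = -5/8 (O = -3/8 + (⅛)*(-2) = -3/8 - ¼ = -5/8 ≈ -0.62500)
k(b) = (1 + b)*(b² - 9*b) (k(b) = (b + 1)*(b + ((b² - 11*b) + b)) = (1 + b)*(b + (b² - 10*b)) = (1 + b)*(b² - 9*b))
(k(H(1, -4)) - 390)*(459 + 141) = (-4*(-9 + (-4)² - 8*(-4)) - 390)*(459 + 141) = (-4*(-9 + 16 + 32) - 390)*600 = (-4*39 - 390)*600 = (-156 - 390)*600 = -546*600 = -327600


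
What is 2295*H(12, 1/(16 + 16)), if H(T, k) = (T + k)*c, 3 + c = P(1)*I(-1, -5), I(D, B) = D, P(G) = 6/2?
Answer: -2650725/16 ≈ -1.6567e+5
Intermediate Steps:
P(G) = 3 (P(G) = 6*(1/2) = 3)
c = -6 (c = -3 + 3*(-1) = -3 - 3 = -6)
H(T, k) = -6*T - 6*k (H(T, k) = (T + k)*(-6) = -6*T - 6*k)
2295*H(12, 1/(16 + 16)) = 2295*(-6*12 - 6/(16 + 16)) = 2295*(-72 - 6/32) = 2295*(-72 - 6*1/32) = 2295*(-72 - 3/16) = 2295*(-1155/16) = -2650725/16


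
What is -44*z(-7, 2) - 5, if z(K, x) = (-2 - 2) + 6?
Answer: -93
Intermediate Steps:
z(K, x) = 2 (z(K, x) = -4 + 6 = 2)
-44*z(-7, 2) - 5 = -44*2 - 5 = -88 - 5 = -93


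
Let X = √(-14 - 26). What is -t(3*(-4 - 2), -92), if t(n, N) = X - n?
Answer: -18 - 2*I*√10 ≈ -18.0 - 6.3246*I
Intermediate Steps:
X = 2*I*√10 (X = √(-40) = 2*I*√10 ≈ 6.3246*I)
t(n, N) = -n + 2*I*√10 (t(n, N) = 2*I*√10 - n = -n + 2*I*√10)
-t(3*(-4 - 2), -92) = -(-3*(-4 - 2) + 2*I*√10) = -(-3*(-6) + 2*I*√10) = -(-1*(-18) + 2*I*√10) = -(18 + 2*I*√10) = -18 - 2*I*√10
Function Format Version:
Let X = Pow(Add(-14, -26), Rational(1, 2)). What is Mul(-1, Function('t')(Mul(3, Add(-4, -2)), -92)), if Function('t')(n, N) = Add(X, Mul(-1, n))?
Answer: Add(-18, Mul(-2, I, Pow(10, Rational(1, 2)))) ≈ Add(-18.000, Mul(-6.3246, I))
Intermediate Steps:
X = Mul(2, I, Pow(10, Rational(1, 2))) (X = Pow(-40, Rational(1, 2)) = Mul(2, I, Pow(10, Rational(1, 2))) ≈ Mul(6.3246, I))
Function('t')(n, N) = Add(Mul(-1, n), Mul(2, I, Pow(10, Rational(1, 2)))) (Function('t')(n, N) = Add(Mul(2, I, Pow(10, Rational(1, 2))), Mul(-1, n)) = Add(Mul(-1, n), Mul(2, I, Pow(10, Rational(1, 2)))))
Mul(-1, Function('t')(Mul(3, Add(-4, -2)), -92)) = Mul(-1, Add(Mul(-1, Mul(3, Add(-4, -2))), Mul(2, I, Pow(10, Rational(1, 2))))) = Mul(-1, Add(Mul(-1, Mul(3, -6)), Mul(2, I, Pow(10, Rational(1, 2))))) = Mul(-1, Add(Mul(-1, -18), Mul(2, I, Pow(10, Rational(1, 2))))) = Mul(-1, Add(18, Mul(2, I, Pow(10, Rational(1, 2))))) = Add(-18, Mul(-2, I, Pow(10, Rational(1, 2))))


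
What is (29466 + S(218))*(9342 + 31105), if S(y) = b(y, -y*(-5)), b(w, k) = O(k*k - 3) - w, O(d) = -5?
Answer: 1182791621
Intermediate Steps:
b(w, k) = -5 - w
S(y) = -5 - y
(29466 + S(218))*(9342 + 31105) = (29466 + (-5 - 1*218))*(9342 + 31105) = (29466 + (-5 - 218))*40447 = (29466 - 223)*40447 = 29243*40447 = 1182791621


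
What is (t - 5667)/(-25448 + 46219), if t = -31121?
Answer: -36788/20771 ≈ -1.7711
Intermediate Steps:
(t - 5667)/(-25448 + 46219) = (-31121 - 5667)/(-25448 + 46219) = -36788/20771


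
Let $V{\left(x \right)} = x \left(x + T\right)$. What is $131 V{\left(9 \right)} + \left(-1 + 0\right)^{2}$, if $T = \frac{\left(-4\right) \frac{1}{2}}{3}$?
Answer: $9826$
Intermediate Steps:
$T = - \frac{2}{3}$ ($T = \left(-4\right) \frac{1}{2} \cdot \frac{1}{3} = \left(-2\right) \frac{1}{3} = - \frac{2}{3} \approx -0.66667$)
$V{\left(x \right)} = x \left(- \frac{2}{3} + x\right)$ ($V{\left(x \right)} = x \left(x - \frac{2}{3}\right) = x \left(- \frac{2}{3} + x\right)$)
$131 V{\left(9 \right)} + \left(-1 + 0\right)^{2} = 131 \cdot \frac{1}{3} \cdot 9 \left(-2 + 3 \cdot 9\right) + \left(-1 + 0\right)^{2} = 131 \cdot \frac{1}{3} \cdot 9 \left(-2 + 27\right) + \left(-1\right)^{2} = 131 \cdot \frac{1}{3} \cdot 9 \cdot 25 + 1 = 131 \cdot 75 + 1 = 9825 + 1 = 9826$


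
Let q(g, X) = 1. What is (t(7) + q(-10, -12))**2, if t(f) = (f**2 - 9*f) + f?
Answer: 36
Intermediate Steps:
t(f) = f**2 - 8*f
(t(7) + q(-10, -12))**2 = (7*(-8 + 7) + 1)**2 = (7*(-1) + 1)**2 = (-7 + 1)**2 = (-6)**2 = 36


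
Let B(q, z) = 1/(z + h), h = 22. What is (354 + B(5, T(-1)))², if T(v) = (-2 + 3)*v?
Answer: 55279225/441 ≈ 1.2535e+5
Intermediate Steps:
T(v) = v (T(v) = 1*v = v)
B(q, z) = 1/(22 + z) (B(q, z) = 1/(z + 22) = 1/(22 + z))
(354 + B(5, T(-1)))² = (354 + 1/(22 - 1))² = (354 + 1/21)² = (7435/21)² = 55279225/441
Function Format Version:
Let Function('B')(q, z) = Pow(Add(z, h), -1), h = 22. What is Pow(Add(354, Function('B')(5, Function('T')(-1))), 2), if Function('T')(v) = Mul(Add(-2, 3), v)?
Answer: Rational(55279225, 441) ≈ 1.2535e+5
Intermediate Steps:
Function('T')(v) = v (Function('T')(v) = Mul(1, v) = v)
Function('B')(q, z) = Pow(Add(22, z), -1) (Function('B')(q, z) = Pow(Add(z, 22), -1) = Pow(Add(22, z), -1))
Pow(Add(354, Function('B')(5, Function('T')(-1))), 2) = Pow(Add(354, Pow(Add(22, -1), -1)), 2) = Pow(Add(354, Pow(21, -1)), 2) = Pow(Add(354, Rational(1, 21)), 2) = Pow(Rational(7435, 21), 2) = Rational(55279225, 441)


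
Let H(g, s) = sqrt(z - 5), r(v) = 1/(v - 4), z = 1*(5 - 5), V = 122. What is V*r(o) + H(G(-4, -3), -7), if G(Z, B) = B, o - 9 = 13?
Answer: 61/9 + I*sqrt(5) ≈ 6.7778 + 2.2361*I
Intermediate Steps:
o = 22 (o = 9 + 13 = 22)
z = 0 (z = 1*0 = 0)
r(v) = 1/(-4 + v)
H(g, s) = I*sqrt(5) (H(g, s) = sqrt(0 - 5) = sqrt(-5) = I*sqrt(5))
V*r(o) + H(G(-4, -3), -7) = 122/(-4 + 22) + I*sqrt(5) = 122/18 + I*sqrt(5) = 122*(1/18) + I*sqrt(5) = 61/9 + I*sqrt(5)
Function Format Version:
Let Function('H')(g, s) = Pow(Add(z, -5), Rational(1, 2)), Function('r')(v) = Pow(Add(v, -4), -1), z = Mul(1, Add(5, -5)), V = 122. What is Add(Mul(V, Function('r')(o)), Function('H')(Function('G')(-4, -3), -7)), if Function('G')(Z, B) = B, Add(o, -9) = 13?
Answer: Add(Rational(61, 9), Mul(I, Pow(5, Rational(1, 2)))) ≈ Add(6.7778, Mul(2.2361, I))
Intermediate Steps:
o = 22 (o = Add(9, 13) = 22)
z = 0 (z = Mul(1, 0) = 0)
Function('r')(v) = Pow(Add(-4, v), -1)
Function('H')(g, s) = Mul(I, Pow(5, Rational(1, 2))) (Function('H')(g, s) = Pow(Add(0, -5), Rational(1, 2)) = Pow(-5, Rational(1, 2)) = Mul(I, Pow(5, Rational(1, 2))))
Add(Mul(V, Function('r')(o)), Function('H')(Function('G')(-4, -3), -7)) = Add(Mul(122, Pow(Add(-4, 22), -1)), Mul(I, Pow(5, Rational(1, 2)))) = Add(Mul(122, Pow(18, -1)), Mul(I, Pow(5, Rational(1, 2)))) = Add(Mul(122, Rational(1, 18)), Mul(I, Pow(5, Rational(1, 2)))) = Add(Rational(61, 9), Mul(I, Pow(5, Rational(1, 2))))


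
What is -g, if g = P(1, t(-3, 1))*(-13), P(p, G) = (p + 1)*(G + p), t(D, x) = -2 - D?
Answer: 52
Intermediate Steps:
P(p, G) = (1 + p)*(G + p)
g = -52 (g = ((-2 - 1*(-3)) + 1 + 1² + (-2 - 1*(-3))*1)*(-13) = ((-2 + 3) + 1 + 1 + (-2 + 3)*1)*(-13) = (1 + 1 + 1 + 1*1)*(-13) = (1 + 1 + 1 + 1)*(-13) = 4*(-13) = -52)
-g = -1*(-52) = 52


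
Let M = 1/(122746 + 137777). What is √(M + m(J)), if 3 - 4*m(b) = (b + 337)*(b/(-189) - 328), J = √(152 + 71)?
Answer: √(40847537372524386 + 121863617717709*√223)/1215774 ≈ 169.90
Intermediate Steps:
M = 1/260523 ≈ 3.8384e-6
J = √223 ≈ 14.933
m(b) = ¾ - (-328 - b/189)*(337 + b)/4 (m(b) = ¾ - (b + 337)*(b/(-189) - 328)/4 = ¾ - (337 + b)*(b*(-1/189) - 328)/4 = ¾ - (337 + b)*(-b/189 - 328)/4 = ¾ - (337 + b)*(-328 - b/189)/4 = ¾ - (-328 - b/189)*(337 + b)/4)
√(M + m(J)) = √(1/260523 + (110539/4 + (√223)²/756 + 62329*√223/756)) = √(1/260523 + (110539/4 + (1/756)*223 + 62329*√223/756)) = √(1/260523 + (110539/4 + 223/756 + 62329*√223/756)) = √(1/260523 + (10446047/378 + 62329*√223/756)) = √(100793907517/3647322 + 62329*√223/756)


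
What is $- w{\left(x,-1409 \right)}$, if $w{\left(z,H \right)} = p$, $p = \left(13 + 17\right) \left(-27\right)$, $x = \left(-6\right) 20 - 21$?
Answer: $810$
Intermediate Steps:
$x = -141$ ($x = -120 - 21 = -141$)
$p = -810$ ($p = 30 \left(-27\right) = -810$)
$w{\left(z,H \right)} = -810$
$- w{\left(x,-1409 \right)} = \left(-1\right) \left(-810\right) = 810$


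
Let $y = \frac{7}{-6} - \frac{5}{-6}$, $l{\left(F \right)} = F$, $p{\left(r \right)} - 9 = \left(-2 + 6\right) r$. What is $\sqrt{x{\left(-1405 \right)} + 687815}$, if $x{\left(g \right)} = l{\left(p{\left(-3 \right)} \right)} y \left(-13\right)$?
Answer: $\sqrt{687802} \approx 829.34$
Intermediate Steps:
$p{\left(r \right)} = 9 + 4 r$ ($p{\left(r \right)} = 9 + \left(-2 + 6\right) r = 9 + 4 r$)
$y = - \frac{1}{3}$ ($y = 7 \left(- \frac{1}{6}\right) - - \frac{5}{6} = - \frac{7}{6} + \frac{5}{6} = - \frac{1}{3} \approx -0.33333$)
$x{\left(g \right)} = -13$ ($x{\left(g \right)} = \left(9 + 4 \left(-3\right)\right) \left(- \frac{1}{3}\right) \left(-13\right) = \left(9 - 12\right) \left(- \frac{1}{3}\right) \left(-13\right) = \left(-3\right) \left(- \frac{1}{3}\right) \left(-13\right) = 1 \left(-13\right) = -13$)
$\sqrt{x{\left(-1405 \right)} + 687815} = \sqrt{-13 + 687815} = \sqrt{687802}$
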